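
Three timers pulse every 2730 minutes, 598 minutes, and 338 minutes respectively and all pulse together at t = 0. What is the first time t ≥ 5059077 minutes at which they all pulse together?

Joint pulses occur at multiples of LCM(2730, 598, 338).
2730 = 2 × 3 × 5 × 7 × 13
598 = 2 × 13 × 23
338 = 2 × 13^2
LCM(2730, 598, 338) = 2 × 3 × 5 × 7 × 13^2 × 23 = 816270.
Smallest multiple of 816270 that is ≥ 5059077: ⌈5059077/816270⌉ × 816270 = 7 × 816270 = 5713890.

5713890 minutes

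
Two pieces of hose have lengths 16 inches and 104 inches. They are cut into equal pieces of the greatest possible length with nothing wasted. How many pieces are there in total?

Piece length = gcd(16, 104).
16 = 2^4
104 = 2^3 × 13
gcd(16, 104) = 2^3 = 8.
Total pieces = 16/8 + 104/8 = 2 + 13 = 15.

15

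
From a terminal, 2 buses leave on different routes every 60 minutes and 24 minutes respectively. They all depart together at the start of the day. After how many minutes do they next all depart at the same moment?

120 minutes

They coincide at every common multiple of the periods; the first is the LCM.
60 = 2^2 × 3 × 5
24 = 2^3 × 3
LCM(60, 24) = 2^3 × 3 × 5 = 120.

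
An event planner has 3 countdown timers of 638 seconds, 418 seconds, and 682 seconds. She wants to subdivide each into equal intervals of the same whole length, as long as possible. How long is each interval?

The interval must divide each timer length; the longest such is the gcd.
638 = 2 × 11 × 29
418 = 2 × 11 × 19
682 = 2 × 11 × 31
gcd(638, 418, 682) = 2 × 11 = 22.

22 seconds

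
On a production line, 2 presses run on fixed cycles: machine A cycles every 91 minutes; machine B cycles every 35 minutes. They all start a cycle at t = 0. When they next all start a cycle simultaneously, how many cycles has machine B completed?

13 cycles

The first common completion time is the LCM of the periods.
91 = 7 × 13
35 = 5 × 7
LCM(91, 35) = 5 × 7 × 13 = 455.
Cycles for period 35: 455 / 35 = 13.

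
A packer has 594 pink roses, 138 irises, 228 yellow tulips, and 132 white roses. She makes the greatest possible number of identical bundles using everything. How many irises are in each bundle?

Number of bundles = gcd(594, 138, 228, 132).
594 = 2 × 3^3 × 11
138 = 2 × 3 × 23
228 = 2^2 × 3 × 19
132 = 2^2 × 3 × 11
gcd(594, 138, 228, 132) = 2 × 3 = 6.
irises per bundle = 138 / 6 = 23.

23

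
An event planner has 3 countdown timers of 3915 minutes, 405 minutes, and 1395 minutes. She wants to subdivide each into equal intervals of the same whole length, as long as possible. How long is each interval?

45 minutes

The interval must divide each timer length; the longest such is the gcd.
3915 = 3^3 × 5 × 29
405 = 3^4 × 5
1395 = 3^2 × 5 × 31
gcd(3915, 405, 1395) = 3^2 × 5 = 45.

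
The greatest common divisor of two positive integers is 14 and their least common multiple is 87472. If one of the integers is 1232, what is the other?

994

For two integers, gcd × lcm = product, so the other is (14 × 87472) / 1232 = 1224608 / 1232 = 994.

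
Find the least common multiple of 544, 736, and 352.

544 = 2^5 × 17
736 = 2^5 × 23
352 = 2^5 × 11
LCM(544, 736, 352) = 2^5 × 11 × 17 × 23 = 137632.

137632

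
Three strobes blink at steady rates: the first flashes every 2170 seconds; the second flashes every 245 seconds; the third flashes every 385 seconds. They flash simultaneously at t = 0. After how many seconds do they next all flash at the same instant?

167090 seconds

The first simultaneous occurrence is after LCM of the individual periods.
2170 = 2 × 5 × 7 × 31
245 = 5 × 7^2
385 = 5 × 7 × 11
LCM(2170, 245, 385) = 2 × 5 × 7^2 × 11 × 31 = 167090.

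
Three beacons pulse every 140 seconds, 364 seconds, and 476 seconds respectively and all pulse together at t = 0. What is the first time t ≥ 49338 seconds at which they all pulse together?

Joint pulses occur at multiples of LCM(140, 364, 476).
140 = 2^2 × 5 × 7
364 = 2^2 × 7 × 13
476 = 2^2 × 7 × 17
LCM(140, 364, 476) = 2^2 × 5 × 7 × 13 × 17 = 30940.
Smallest multiple of 30940 that is ≥ 49338: ⌈49338/30940⌉ × 30940 = 2 × 30940 = 61880.

61880 seconds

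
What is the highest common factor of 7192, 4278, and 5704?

7192 = 2^3 × 29 × 31
4278 = 2 × 3 × 23 × 31
5704 = 2^3 × 23 × 31
gcd(7192, 4278, 5704) = 2 × 31 = 62.

62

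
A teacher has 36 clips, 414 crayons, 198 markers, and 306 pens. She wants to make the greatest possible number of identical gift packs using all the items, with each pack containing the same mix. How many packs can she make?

18 packs

The pack count must divide each quantity, so the greatest is gcd(36, 414, 198, 306).
36 = 2^2 × 3^2
414 = 2 × 3^2 × 23
198 = 2 × 3^2 × 11
306 = 2 × 3^2 × 17
gcd(36, 414, 198, 306) = 2 × 3^2 = 18.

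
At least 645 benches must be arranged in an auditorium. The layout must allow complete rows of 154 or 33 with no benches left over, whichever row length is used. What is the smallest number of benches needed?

The number of benches must be a common multiple of 154 and 33, so a multiple of their LCM.
154 = 2 × 7 × 11
33 = 3 × 11
LCM(154, 33) = 2 × 3 × 7 × 11 = 462.
Smallest multiple of 462 that is ≥ 645: ⌈645/462⌉ × 462 = 2 × 462 = 924.

924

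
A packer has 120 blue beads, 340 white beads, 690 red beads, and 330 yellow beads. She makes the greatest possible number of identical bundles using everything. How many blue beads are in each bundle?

12

Number of bundles = gcd(120, 340, 690, 330).
120 = 2^3 × 3 × 5
340 = 2^2 × 5 × 17
690 = 2 × 3 × 5 × 23
330 = 2 × 3 × 5 × 11
gcd(120, 340, 690, 330) = 2 × 5 = 10.
blue beads per bundle = 120 / 10 = 12.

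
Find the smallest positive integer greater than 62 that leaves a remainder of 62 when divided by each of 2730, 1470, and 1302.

N − 62 must be a common multiple of 2730, 1470, and 1302.
2730 = 2 × 3 × 5 × 7 × 13
1470 = 2 × 3 × 5 × 7^2
1302 = 2 × 3 × 7 × 31
LCM(2730, 1470, 1302) = 2 × 3 × 5 × 7^2 × 13 × 31 = 592410.
Smallest N > 62 is LCM + 62 = 592410 + 62 = 592472.

592472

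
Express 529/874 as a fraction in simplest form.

23/38

529 = 23^2
874 = 2 × 19 × 23
gcd(529, 874) = 23.
Divide numerator and denominator by 23: 529/874 = 23/38.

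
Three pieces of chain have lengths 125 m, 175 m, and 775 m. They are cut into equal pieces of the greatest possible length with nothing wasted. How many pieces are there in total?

43

Piece length = gcd(125, 175, 775).
125 = 5^3
175 = 5^2 × 7
775 = 5^2 × 31
gcd(125, 175, 775) = 5^2 = 25.
Total pieces = 125/25 + 175/25 + 775/25 = 5 + 7 + 31 = 43.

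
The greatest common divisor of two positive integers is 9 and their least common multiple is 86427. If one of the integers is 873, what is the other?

For two integers, gcd × lcm = product, so the other is (9 × 86427) / 873 = 777843 / 873 = 891.

891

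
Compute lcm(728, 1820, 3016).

728 = 2^3 × 7 × 13
1820 = 2^2 × 5 × 7 × 13
3016 = 2^3 × 13 × 29
LCM(728, 1820, 3016) = 2^3 × 5 × 7 × 13 × 29 = 105560.

105560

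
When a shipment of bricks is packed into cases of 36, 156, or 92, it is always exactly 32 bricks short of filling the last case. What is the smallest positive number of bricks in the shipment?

10732

Being 32 short of a full case of size k means N ≡ −32 (mod k), i.e. N + 32 is a multiple of each size.
36 = 2^2 × 3^2
156 = 2^2 × 3 × 13
92 = 2^2 × 23
LCM(36, 156, 92) = 2^2 × 3^2 × 13 × 23 = 10764.
Smallest positive N is 10764 − 32 = 10732.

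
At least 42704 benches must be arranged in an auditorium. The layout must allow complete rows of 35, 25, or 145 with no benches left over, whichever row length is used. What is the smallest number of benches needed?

45675

The number of benches must be a common multiple of 35, 25, and 145, so a multiple of their LCM.
35 = 5 × 7
25 = 5^2
145 = 5 × 29
LCM(35, 25, 145) = 5^2 × 7 × 29 = 5075.
Smallest multiple of 5075 that is ≥ 42704: ⌈42704/5075⌉ × 5075 = 9 × 5075 = 45675.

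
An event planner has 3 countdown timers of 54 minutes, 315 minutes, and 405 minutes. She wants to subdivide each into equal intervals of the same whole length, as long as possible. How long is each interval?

9 minutes

The interval must divide each timer length; the longest such is the gcd.
54 = 2 × 3^3
315 = 3^2 × 5 × 7
405 = 3^4 × 5
gcd(54, 315, 405) = 3^2 = 9.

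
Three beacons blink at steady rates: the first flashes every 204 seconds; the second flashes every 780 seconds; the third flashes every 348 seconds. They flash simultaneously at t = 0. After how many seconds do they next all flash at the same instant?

The first simultaneous occurrence is after LCM of the individual periods.
204 = 2^2 × 3 × 17
780 = 2^2 × 3 × 5 × 13
348 = 2^2 × 3 × 29
LCM(204, 780, 348) = 2^2 × 3 × 5 × 13 × 17 × 29 = 384540.

384540 seconds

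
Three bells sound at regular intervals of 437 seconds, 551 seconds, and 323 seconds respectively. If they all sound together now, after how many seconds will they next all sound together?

We need the least common multiple of the intervals.
437 = 19 × 23
551 = 19 × 29
323 = 17 × 19
LCM(437, 551, 323) = 17 × 19 × 23 × 29 = 215441.

215441 seconds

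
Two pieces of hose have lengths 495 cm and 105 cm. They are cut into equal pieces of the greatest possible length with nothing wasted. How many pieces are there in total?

40

Piece length = gcd(495, 105).
495 = 3^2 × 5 × 11
105 = 3 × 5 × 7
gcd(495, 105) = 3 × 5 = 15.
Total pieces = 495/15 + 105/15 = 33 + 7 = 40.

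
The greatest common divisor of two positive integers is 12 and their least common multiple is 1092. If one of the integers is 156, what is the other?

84

For two integers, gcd × lcm = product, so the other is (12 × 1092) / 156 = 13104 / 156 = 84.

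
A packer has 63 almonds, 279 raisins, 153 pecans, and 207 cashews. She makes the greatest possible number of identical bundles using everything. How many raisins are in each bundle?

Number of bundles = gcd(63, 279, 153, 207).
63 = 3^2 × 7
279 = 3^2 × 31
153 = 3^2 × 17
207 = 3^2 × 23
gcd(63, 279, 153, 207) = 3^2 = 9.
raisins per bundle = 279 / 9 = 31.

31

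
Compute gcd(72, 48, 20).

4

72 = 2^3 × 3^2
48 = 2^4 × 3
20 = 2^2 × 5
gcd(72, 48, 20) = 2^2 = 4.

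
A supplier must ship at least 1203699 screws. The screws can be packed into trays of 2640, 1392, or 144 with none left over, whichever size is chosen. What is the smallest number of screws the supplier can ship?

1378080

The number of screws must be a common multiple of 2640, 1392, and 144, so a multiple of their LCM.
2640 = 2^4 × 3 × 5 × 11
1392 = 2^4 × 3 × 29
144 = 2^4 × 3^2
LCM(2640, 1392, 144) = 2^4 × 3^2 × 5 × 11 × 29 = 229680.
Smallest multiple of 229680 that is ≥ 1203699: ⌈1203699/229680⌉ × 229680 = 6 × 229680 = 1378080.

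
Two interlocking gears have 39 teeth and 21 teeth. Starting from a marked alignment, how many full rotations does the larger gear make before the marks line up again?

7 rotations

They are all back at their starting positions together after one LCM of the periods.
39 = 3 × 13
21 = 3 × 7
LCM(39, 21) = 3 × 7 × 13 = 273.
Rotations for period 39: 273 / 39 = 7.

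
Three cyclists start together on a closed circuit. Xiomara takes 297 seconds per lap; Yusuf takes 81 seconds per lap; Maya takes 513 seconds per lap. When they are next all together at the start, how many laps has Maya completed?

They are all back at their starting positions together after one LCM of the periods.
297 = 3^3 × 11
81 = 3^4
513 = 3^3 × 19
LCM(297, 81, 513) = 3^4 × 11 × 19 = 16929.
Laps for period 513: 16929 / 513 = 33.

33 laps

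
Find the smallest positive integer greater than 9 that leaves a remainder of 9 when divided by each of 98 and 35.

N − 9 must be a common multiple of 98 and 35.
98 = 2 × 7^2
35 = 5 × 7
LCM(98, 35) = 2 × 5 × 7^2 = 490.
Smallest N > 9 is LCM + 9 = 490 + 9 = 499.

499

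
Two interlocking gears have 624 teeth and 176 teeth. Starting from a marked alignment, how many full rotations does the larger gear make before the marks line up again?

All finish a whole number of cycles simultaneously at t = LCM of the periods.
624 = 2^4 × 3 × 13
176 = 2^4 × 11
LCM(624, 176) = 2^4 × 3 × 11 × 13 = 6864.
Rotations for period 624: 6864 / 624 = 11.

11 rotations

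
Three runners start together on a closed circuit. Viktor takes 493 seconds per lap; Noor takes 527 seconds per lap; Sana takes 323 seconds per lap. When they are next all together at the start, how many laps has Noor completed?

551 laps

The first common completion time is the LCM of the periods.
493 = 17 × 29
527 = 17 × 31
323 = 17 × 19
LCM(493, 527, 323) = 17 × 19 × 29 × 31 = 290377.
Laps for period 527: 290377 / 527 = 551.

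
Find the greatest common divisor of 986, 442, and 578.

986 = 2 × 17 × 29
442 = 2 × 13 × 17
578 = 2 × 17^2
gcd(986, 442, 578) = 2 × 17 = 34.

34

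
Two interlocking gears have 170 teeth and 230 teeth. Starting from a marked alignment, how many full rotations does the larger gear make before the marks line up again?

17 rotations

They are all back at their starting positions together after one LCM of the periods.
170 = 2 × 5 × 17
230 = 2 × 5 × 23
LCM(170, 230) = 2 × 5 × 17 × 23 = 3910.
Rotations for period 230: 3910 / 230 = 17.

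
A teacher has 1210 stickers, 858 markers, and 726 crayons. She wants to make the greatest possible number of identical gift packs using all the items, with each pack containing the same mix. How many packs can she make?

22 packs

The pack count must divide each quantity, so the greatest is gcd(1210, 858, 726).
1210 = 2 × 5 × 11^2
858 = 2 × 3 × 11 × 13
726 = 2 × 3 × 11^2
gcd(1210, 858, 726) = 2 × 11 = 22.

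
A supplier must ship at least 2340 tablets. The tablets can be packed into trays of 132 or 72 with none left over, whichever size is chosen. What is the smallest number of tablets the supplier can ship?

2376

The number of tablets must be a common multiple of 132 and 72, so a multiple of their LCM.
132 = 2^2 × 3 × 11
72 = 2^3 × 3^2
LCM(132, 72) = 2^3 × 3^2 × 11 = 792.
Smallest multiple of 792 that is ≥ 2340: ⌈2340/792⌉ × 792 = 3 × 792 = 2376.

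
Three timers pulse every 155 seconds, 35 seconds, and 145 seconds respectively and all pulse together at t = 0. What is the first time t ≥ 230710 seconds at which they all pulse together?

Joint pulses occur at multiples of LCM(155, 35, 145).
155 = 5 × 31
35 = 5 × 7
145 = 5 × 29
LCM(155, 35, 145) = 5 × 7 × 29 × 31 = 31465.
Smallest multiple of 31465 that is ≥ 230710: ⌈230710/31465⌉ × 31465 = 8 × 31465 = 251720.

251720 seconds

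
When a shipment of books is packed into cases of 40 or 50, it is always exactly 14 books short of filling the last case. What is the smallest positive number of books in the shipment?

186

Being 14 short of a full case of size k means N ≡ −14 (mod k), i.e. N + 14 is a multiple of each size.
40 = 2^3 × 5
50 = 2 × 5^2
LCM(40, 50) = 2^3 × 5^2 = 200.
Smallest positive N is 200 − 14 = 186.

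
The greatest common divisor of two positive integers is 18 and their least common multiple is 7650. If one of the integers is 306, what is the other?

For two integers, gcd × lcm = product, so the other is (18 × 7650) / 306 = 137700 / 306 = 450.

450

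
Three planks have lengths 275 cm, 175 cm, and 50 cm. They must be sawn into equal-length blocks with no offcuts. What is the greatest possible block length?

This is the greatest common divisor of 275, 175, and 50.
275 = 5^2 × 11
175 = 5^2 × 7
50 = 2 × 5^2
gcd(275, 175, 50) = 5^2 = 25.

25 cm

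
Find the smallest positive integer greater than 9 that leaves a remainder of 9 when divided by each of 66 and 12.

141

N − 9 must be a common multiple of 66 and 12.
66 = 2 × 3 × 11
12 = 2^2 × 3
LCM(66, 12) = 2^2 × 3 × 11 = 132.
Smallest N > 9 is LCM + 9 = 132 + 9 = 141.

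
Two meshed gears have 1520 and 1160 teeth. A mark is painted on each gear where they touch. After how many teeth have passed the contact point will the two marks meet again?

We need the least common multiple of the intervals.
1520 = 2^4 × 5 × 19
1160 = 2^3 × 5 × 29
LCM(1520, 1160) = 2^4 × 5 × 19 × 29 = 44080.

44080 teeth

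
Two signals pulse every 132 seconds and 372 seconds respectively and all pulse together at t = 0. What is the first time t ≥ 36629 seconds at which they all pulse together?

36828 seconds

Joint pulses occur at multiples of LCM(132, 372).
132 = 2^2 × 3 × 11
372 = 2^2 × 3 × 31
LCM(132, 372) = 2^2 × 3 × 11 × 31 = 4092.
Smallest multiple of 4092 that is ≥ 36629: ⌈36629/4092⌉ × 4092 = 9 × 4092 = 36828.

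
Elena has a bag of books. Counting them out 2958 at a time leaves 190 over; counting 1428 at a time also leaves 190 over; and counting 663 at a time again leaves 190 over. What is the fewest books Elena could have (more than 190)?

N − 190 must be a common multiple of 2958, 1428, and 663.
2958 = 2 × 3 × 17 × 29
1428 = 2^2 × 3 × 7 × 17
663 = 3 × 13 × 17
LCM(2958, 1428, 663) = 2^2 × 3 × 7 × 13 × 17 × 29 = 538356.
Smallest N > 190 is LCM + 190 = 538356 + 190 = 538546.

538546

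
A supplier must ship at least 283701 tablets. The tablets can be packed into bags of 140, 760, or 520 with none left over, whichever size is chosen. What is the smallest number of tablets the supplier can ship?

The number of tablets must be a common multiple of 140, 760, and 520, so a multiple of their LCM.
140 = 2^2 × 5 × 7
760 = 2^3 × 5 × 19
520 = 2^3 × 5 × 13
LCM(140, 760, 520) = 2^3 × 5 × 7 × 13 × 19 = 69160.
Smallest multiple of 69160 that is ≥ 283701: ⌈283701/69160⌉ × 69160 = 5 × 69160 = 345800.

345800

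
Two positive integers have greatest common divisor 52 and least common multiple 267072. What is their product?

13887744

For any two positive integers, gcd × lcm = product = 52 × 267072 = 13887744.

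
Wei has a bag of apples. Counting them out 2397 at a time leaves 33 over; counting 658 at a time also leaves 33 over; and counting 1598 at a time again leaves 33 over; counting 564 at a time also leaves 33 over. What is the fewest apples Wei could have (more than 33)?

N − 33 must be a common multiple of 2397, 658, 1598, and 564.
2397 = 3 × 17 × 47
658 = 2 × 7 × 47
1598 = 2 × 17 × 47
564 = 2^2 × 3 × 47
LCM(2397, 658, 1598, 564) = 2^2 × 3 × 7 × 17 × 47 = 67116.
Smallest N > 33 is LCM + 33 = 67116 + 33 = 67149.

67149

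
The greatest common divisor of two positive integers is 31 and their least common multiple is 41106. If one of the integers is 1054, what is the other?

1209

For two integers, gcd × lcm = product, so the other is (31 × 41106) / 1054 = 1274286 / 1054 = 1209.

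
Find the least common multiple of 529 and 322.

529 = 23^2
322 = 2 × 7 × 23
LCM(529, 322) = 2 × 7 × 23^2 = 7406.

7406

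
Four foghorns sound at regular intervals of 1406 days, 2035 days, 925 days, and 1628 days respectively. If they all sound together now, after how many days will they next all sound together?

The first simultaneous occurrence is after LCM of the individual periods.
1406 = 2 × 19 × 37
2035 = 5 × 11 × 37
925 = 5^2 × 37
1628 = 2^2 × 11 × 37
LCM(1406, 2035, 925, 1628) = 2^2 × 5^2 × 11 × 19 × 37 = 773300.

773300 days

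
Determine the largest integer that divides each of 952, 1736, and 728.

952 = 2^3 × 7 × 17
1736 = 2^3 × 7 × 31
728 = 2^3 × 7 × 13
gcd(952, 1736, 728) = 2^3 × 7 = 56.

56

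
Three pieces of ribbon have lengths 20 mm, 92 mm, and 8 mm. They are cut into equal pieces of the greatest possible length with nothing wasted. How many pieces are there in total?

Piece length = gcd(20, 92, 8).
20 = 2^2 × 5
92 = 2^2 × 23
8 = 2^3
gcd(20, 92, 8) = 2^2 = 4.
Total pieces = 20/4 + 92/4 + 8/4 = 5 + 23 + 2 = 30.

30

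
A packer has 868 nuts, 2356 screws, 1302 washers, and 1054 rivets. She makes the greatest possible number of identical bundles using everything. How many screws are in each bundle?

Number of bundles = gcd(868, 2356, 1302, 1054).
868 = 2^2 × 7 × 31
2356 = 2^2 × 19 × 31
1302 = 2 × 3 × 7 × 31
1054 = 2 × 17 × 31
gcd(868, 2356, 1302, 1054) = 2 × 31 = 62.
screws per bundle = 2356 / 62 = 38.

38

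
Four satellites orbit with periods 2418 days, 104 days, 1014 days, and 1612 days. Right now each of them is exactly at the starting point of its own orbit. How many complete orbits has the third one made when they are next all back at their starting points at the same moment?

The first common completion time is the LCM of the periods.
2418 = 2 × 3 × 13 × 31
104 = 2^3 × 13
1014 = 2 × 3 × 13^2
1612 = 2^2 × 13 × 31
LCM(2418, 104, 1014, 1612) = 2^3 × 3 × 13^2 × 31 = 125736.
Orbits for period 1014: 125736 / 1014 = 124.

124 orbits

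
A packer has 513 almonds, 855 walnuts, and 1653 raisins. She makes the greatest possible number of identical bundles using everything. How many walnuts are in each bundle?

15

Number of bundles = gcd(513, 855, 1653).
513 = 3^3 × 19
855 = 3^2 × 5 × 19
1653 = 3 × 19 × 29
gcd(513, 855, 1653) = 3 × 19 = 57.
walnuts per bundle = 855 / 57 = 15.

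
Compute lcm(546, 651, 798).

321594

546 = 2 × 3 × 7 × 13
651 = 3 × 7 × 31
798 = 2 × 3 × 7 × 19
LCM(546, 651, 798) = 2 × 3 × 7 × 13 × 19 × 31 = 321594.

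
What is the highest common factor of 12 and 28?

12 = 2^2 × 3
28 = 2^2 × 7
gcd(12, 28) = 2^2 = 4.

4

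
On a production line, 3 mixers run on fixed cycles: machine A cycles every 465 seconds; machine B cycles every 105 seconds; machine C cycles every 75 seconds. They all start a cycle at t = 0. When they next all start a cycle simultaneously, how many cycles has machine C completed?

All finish a whole number of cycles simultaneously at t = LCM of the periods.
465 = 3 × 5 × 31
105 = 3 × 5 × 7
75 = 3 × 5^2
LCM(465, 105, 75) = 3 × 5^2 × 7 × 31 = 16275.
Cycles for period 75: 16275 / 75 = 217.

217 cycles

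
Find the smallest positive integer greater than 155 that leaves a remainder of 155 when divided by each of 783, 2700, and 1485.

N − 155 must be a common multiple of 783, 2700, and 1485.
783 = 3^3 × 29
2700 = 2^2 × 3^3 × 5^2
1485 = 3^3 × 5 × 11
LCM(783, 2700, 1485) = 2^2 × 3^3 × 5^2 × 11 × 29 = 861300.
Smallest N > 155 is LCM + 155 = 861300 + 155 = 861455.

861455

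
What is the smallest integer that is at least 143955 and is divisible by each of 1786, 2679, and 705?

The integer must be a common multiple of 1786, 2679, and 705, so a multiple of their LCM.
1786 = 2 × 19 × 47
2679 = 3 × 19 × 47
705 = 3 × 5 × 47
LCM(1786, 2679, 705) = 2 × 3 × 5 × 19 × 47 = 26790.
Smallest multiple of 26790 that is ≥ 143955: ⌈143955/26790⌉ × 26790 = 6 × 26790 = 160740.

160740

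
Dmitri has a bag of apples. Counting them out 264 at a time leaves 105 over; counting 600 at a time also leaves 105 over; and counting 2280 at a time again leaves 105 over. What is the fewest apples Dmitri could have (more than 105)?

125505

N − 105 must be a common multiple of 264, 600, and 2280.
264 = 2^3 × 3 × 11
600 = 2^3 × 3 × 5^2
2280 = 2^3 × 3 × 5 × 19
LCM(264, 600, 2280) = 2^3 × 3 × 5^2 × 11 × 19 = 125400.
Smallest N > 105 is LCM + 105 = 125400 + 105 = 125505.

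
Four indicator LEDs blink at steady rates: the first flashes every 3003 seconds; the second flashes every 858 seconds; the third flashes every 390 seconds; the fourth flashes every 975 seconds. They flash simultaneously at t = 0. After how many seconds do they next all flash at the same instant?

150150 seconds

They coincide at every common multiple of the periods; the first is the LCM.
3003 = 3 × 7 × 11 × 13
858 = 2 × 3 × 11 × 13
390 = 2 × 3 × 5 × 13
975 = 3 × 5^2 × 13
LCM(3003, 858, 390, 975) = 2 × 3 × 5^2 × 7 × 11 × 13 = 150150.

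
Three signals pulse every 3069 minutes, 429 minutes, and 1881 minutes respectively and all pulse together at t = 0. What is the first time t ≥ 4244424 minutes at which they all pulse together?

Joint pulses occur at multiples of LCM(3069, 429, 1881).
3069 = 3^2 × 11 × 31
429 = 3 × 11 × 13
1881 = 3^2 × 11 × 19
LCM(3069, 429, 1881) = 3^2 × 11 × 13 × 19 × 31 = 758043.
Smallest multiple of 758043 that is ≥ 4244424: ⌈4244424/758043⌉ × 758043 = 6 × 758043 = 4548258.

4548258 minutes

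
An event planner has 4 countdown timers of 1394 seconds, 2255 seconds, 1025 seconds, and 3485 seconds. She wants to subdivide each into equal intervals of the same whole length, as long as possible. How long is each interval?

The interval must divide each timer length; the longest such is the gcd.
1394 = 2 × 17 × 41
2255 = 5 × 11 × 41
1025 = 5^2 × 41
3485 = 5 × 17 × 41
gcd(1394, 2255, 1025, 3485) = 41.

41 seconds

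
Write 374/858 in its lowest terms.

17/39

374 = 2 × 11 × 17
858 = 2 × 3 × 11 × 13
gcd(374, 858) = 2 × 11 = 22.
Divide numerator and denominator by 22: 374/858 = 17/39.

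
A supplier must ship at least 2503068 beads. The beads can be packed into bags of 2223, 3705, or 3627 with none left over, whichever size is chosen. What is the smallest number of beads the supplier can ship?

2756520

The number of beads must be a common multiple of 2223, 3705, and 3627, so a multiple of their LCM.
2223 = 3^2 × 13 × 19
3705 = 3 × 5 × 13 × 19
3627 = 3^2 × 13 × 31
LCM(2223, 3705, 3627) = 3^2 × 5 × 13 × 19 × 31 = 344565.
Smallest multiple of 344565 that is ≥ 2503068: ⌈2503068/344565⌉ × 344565 = 8 × 344565 = 2756520.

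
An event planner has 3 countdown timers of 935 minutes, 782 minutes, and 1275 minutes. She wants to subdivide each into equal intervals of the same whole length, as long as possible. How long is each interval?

The interval must divide each timer length; the longest such is the gcd.
935 = 5 × 11 × 17
782 = 2 × 17 × 23
1275 = 3 × 5^2 × 17
gcd(935, 782, 1275) = 17.

17 minutes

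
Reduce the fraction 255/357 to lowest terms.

5/7

255 = 3 × 5 × 17
357 = 3 × 7 × 17
gcd(255, 357) = 3 × 17 = 51.
Divide numerator and denominator by 51: 255/357 = 5/7.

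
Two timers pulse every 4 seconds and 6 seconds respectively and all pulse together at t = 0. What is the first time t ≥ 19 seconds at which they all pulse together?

Joint pulses occur at multiples of LCM(4, 6).
4 = 2^2
6 = 2 × 3
LCM(4, 6) = 2^2 × 3 = 12.
Smallest multiple of 12 that is ≥ 19: ⌈19/12⌉ × 12 = 2 × 12 = 24.

24 seconds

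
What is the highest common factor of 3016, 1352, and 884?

52

3016 = 2^3 × 13 × 29
1352 = 2^3 × 13^2
884 = 2^2 × 13 × 17
gcd(3016, 1352, 884) = 2^2 × 13 = 52.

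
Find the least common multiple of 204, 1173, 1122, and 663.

204 = 2^2 × 3 × 17
1173 = 3 × 17 × 23
1122 = 2 × 3 × 11 × 17
663 = 3 × 13 × 17
LCM(204, 1173, 1122, 663) = 2^2 × 3 × 11 × 13 × 17 × 23 = 670956.

670956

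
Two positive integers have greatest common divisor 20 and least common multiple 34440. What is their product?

For any two positive integers, gcd × lcm = product = 20 × 34440 = 688800.

688800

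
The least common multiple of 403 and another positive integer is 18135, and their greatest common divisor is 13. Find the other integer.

585

gcd × lcm = product of the two integers, so the other integer is (13 × 18135) / 403 = 585.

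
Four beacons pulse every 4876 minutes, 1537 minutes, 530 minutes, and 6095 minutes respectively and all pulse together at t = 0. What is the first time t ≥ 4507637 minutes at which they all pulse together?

Joint pulses occur at multiples of LCM(4876, 1537, 530, 6095).
4876 = 2^2 × 23 × 53
1537 = 29 × 53
530 = 2 × 5 × 53
6095 = 5 × 23 × 53
LCM(4876, 1537, 530, 6095) = 2^2 × 5 × 23 × 29 × 53 = 707020.
Smallest multiple of 707020 that is ≥ 4507637: ⌈4507637/707020⌉ × 707020 = 7 × 707020 = 4949140.

4949140 minutes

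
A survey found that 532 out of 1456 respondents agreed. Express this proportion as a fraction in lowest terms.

532 = 2^2 × 7 × 19
1456 = 2^4 × 7 × 13
gcd(532, 1456) = 2^2 × 7 = 28.
Divide numerator and denominator by 28: 532/1456 = 19/52.

19/52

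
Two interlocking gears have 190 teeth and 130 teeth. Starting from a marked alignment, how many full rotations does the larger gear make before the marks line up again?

13 rotations

The first common completion time is the LCM of the periods.
190 = 2 × 5 × 19
130 = 2 × 5 × 13
LCM(190, 130) = 2 × 5 × 13 × 19 = 2470.
Rotations for period 190: 2470 / 190 = 13.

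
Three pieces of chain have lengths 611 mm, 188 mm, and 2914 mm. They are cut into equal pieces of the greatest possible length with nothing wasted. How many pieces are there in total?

79

Piece length = gcd(611, 188, 2914).
611 = 13 × 47
188 = 2^2 × 47
2914 = 2 × 31 × 47
gcd(611, 188, 2914) = 47.
Total pieces = 611/47 + 188/47 + 2914/47 = 13 + 4 + 62 = 79.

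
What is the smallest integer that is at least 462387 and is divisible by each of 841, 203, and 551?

559265

The integer must be a common multiple of 841, 203, and 551, so a multiple of their LCM.
841 = 29^2
203 = 7 × 29
551 = 19 × 29
LCM(841, 203, 551) = 7 × 19 × 29^2 = 111853.
Smallest multiple of 111853 that is ≥ 462387: ⌈462387/111853⌉ × 111853 = 5 × 111853 = 559265.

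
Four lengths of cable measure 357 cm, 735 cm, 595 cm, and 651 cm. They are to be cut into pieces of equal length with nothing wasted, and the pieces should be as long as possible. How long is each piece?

The greatest length dividing all of 357, 735, 595, and 651 is their gcd.
357 = 3 × 7 × 17
735 = 3 × 5 × 7^2
595 = 5 × 7 × 17
651 = 3 × 7 × 31
gcd(357, 735, 595, 651) = 7.

7 cm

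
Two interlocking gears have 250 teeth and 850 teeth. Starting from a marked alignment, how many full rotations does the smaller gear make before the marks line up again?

They are all back at their starting positions together after one LCM of the periods.
250 = 2 × 5^3
850 = 2 × 5^2 × 17
LCM(250, 850) = 2 × 5^3 × 17 = 4250.
Rotations for period 250: 4250 / 250 = 17.

17 rotations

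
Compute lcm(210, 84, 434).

210 = 2 × 3 × 5 × 7
84 = 2^2 × 3 × 7
434 = 2 × 7 × 31
LCM(210, 84, 434) = 2^2 × 3 × 5 × 7 × 31 = 13020.

13020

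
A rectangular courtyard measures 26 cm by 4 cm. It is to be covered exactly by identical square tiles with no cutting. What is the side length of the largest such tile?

2 cm

The tile side must divide both 26 and 4, so the largest is their gcd.
26 = 2 × 13
4 = 2^2
gcd(26, 4) = 2.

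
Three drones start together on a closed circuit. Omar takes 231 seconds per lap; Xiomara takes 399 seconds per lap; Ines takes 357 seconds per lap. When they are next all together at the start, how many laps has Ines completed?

209 laps

They are all back at their starting positions together after one LCM of the periods.
231 = 3 × 7 × 11
399 = 3 × 7 × 19
357 = 3 × 7 × 17
LCM(231, 399, 357) = 3 × 7 × 11 × 17 × 19 = 74613.
Laps for period 357: 74613 / 357 = 209.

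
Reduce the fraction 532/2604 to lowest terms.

532 = 2^2 × 7 × 19
2604 = 2^2 × 3 × 7 × 31
gcd(532, 2604) = 2^2 × 7 = 28.
Divide numerator and denominator by 28: 532/2604 = 19/93.

19/93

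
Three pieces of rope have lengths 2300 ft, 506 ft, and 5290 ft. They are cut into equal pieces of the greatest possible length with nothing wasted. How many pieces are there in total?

176

Piece length = gcd(2300, 506, 5290).
2300 = 2^2 × 5^2 × 23
506 = 2 × 11 × 23
5290 = 2 × 5 × 23^2
gcd(2300, 506, 5290) = 2 × 23 = 46.
Total pieces = 2300/46 + 506/46 + 5290/46 = 50 + 11 + 115 = 176.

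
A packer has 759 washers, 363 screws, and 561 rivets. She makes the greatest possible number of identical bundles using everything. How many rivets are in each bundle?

17

Number of bundles = gcd(759, 363, 561).
759 = 3 × 11 × 23
363 = 3 × 11^2
561 = 3 × 11 × 17
gcd(759, 363, 561) = 3 × 11 = 33.
rivets per bundle = 561 / 33 = 17.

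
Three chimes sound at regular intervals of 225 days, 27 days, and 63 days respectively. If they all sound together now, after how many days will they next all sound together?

4725 days

We need the least common multiple of the intervals.
225 = 3^2 × 5^2
27 = 3^3
63 = 3^2 × 7
LCM(225, 27, 63) = 3^3 × 5^2 × 7 = 4725.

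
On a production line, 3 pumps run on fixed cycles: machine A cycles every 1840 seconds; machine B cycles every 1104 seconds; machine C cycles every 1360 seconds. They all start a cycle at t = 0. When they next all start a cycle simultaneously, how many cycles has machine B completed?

The first common completion time is the LCM of the periods.
1840 = 2^4 × 5 × 23
1104 = 2^4 × 3 × 23
1360 = 2^4 × 5 × 17
LCM(1840, 1104, 1360) = 2^4 × 3 × 5 × 17 × 23 = 93840.
Cycles for period 1104: 93840 / 1104 = 85.

85 cycles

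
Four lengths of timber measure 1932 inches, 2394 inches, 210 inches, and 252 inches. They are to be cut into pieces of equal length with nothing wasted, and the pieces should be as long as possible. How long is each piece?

42 inches

The greatest length dividing all of 1932, 2394, 210, and 252 is their gcd.
1932 = 2^2 × 3 × 7 × 23
2394 = 2 × 3^2 × 7 × 19
210 = 2 × 3 × 5 × 7
252 = 2^2 × 3^2 × 7
gcd(1932, 2394, 210, 252) = 2 × 3 × 7 = 42.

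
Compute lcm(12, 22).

132

12 = 2^2 × 3
22 = 2 × 11
LCM(12, 22) = 2^2 × 3 × 11 = 132.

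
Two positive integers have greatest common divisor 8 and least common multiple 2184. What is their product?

17472

For any two positive integers, gcd × lcm = product = 8 × 2184 = 17472.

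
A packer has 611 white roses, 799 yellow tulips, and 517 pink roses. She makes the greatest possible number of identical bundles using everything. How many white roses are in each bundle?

13

Number of bundles = gcd(611, 799, 517).
611 = 13 × 47
799 = 17 × 47
517 = 11 × 47
gcd(611, 799, 517) = 47.
white roses per bundle = 611 / 47 = 13.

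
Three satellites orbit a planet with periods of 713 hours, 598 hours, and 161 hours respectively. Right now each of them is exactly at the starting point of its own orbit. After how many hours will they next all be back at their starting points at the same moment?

129766 hours

The first simultaneous occurrence is after LCM of the individual periods.
713 = 23 × 31
598 = 2 × 13 × 23
161 = 7 × 23
LCM(713, 598, 161) = 2 × 7 × 13 × 23 × 31 = 129766.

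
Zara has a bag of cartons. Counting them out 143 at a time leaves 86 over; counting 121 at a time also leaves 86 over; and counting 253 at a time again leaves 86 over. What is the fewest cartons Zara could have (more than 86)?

N − 86 must be a common multiple of 143, 121, and 253.
143 = 11 × 13
121 = 11^2
253 = 11 × 23
LCM(143, 121, 253) = 11^2 × 13 × 23 = 36179.
Smallest N > 86 is LCM + 86 = 36179 + 86 = 36265.

36265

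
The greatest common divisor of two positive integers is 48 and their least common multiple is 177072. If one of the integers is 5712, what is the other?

1488

For two integers, gcd × lcm = product, so the other is (48 × 177072) / 5712 = 8499456 / 5712 = 1488.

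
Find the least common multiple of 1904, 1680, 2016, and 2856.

171360

1904 = 2^4 × 7 × 17
1680 = 2^4 × 3 × 5 × 7
2016 = 2^5 × 3^2 × 7
2856 = 2^3 × 3 × 7 × 17
LCM(1904, 1680, 2016, 2856) = 2^5 × 3^2 × 5 × 7 × 17 = 171360.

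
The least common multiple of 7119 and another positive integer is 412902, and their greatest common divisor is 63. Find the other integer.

gcd × lcm = product of the two integers, so the other integer is (63 × 412902) / 7119 = 3654.

3654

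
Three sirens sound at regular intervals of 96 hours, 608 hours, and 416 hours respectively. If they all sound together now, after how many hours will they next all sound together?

23712 hours

We need the least common multiple of the intervals.
96 = 2^5 × 3
608 = 2^5 × 19
416 = 2^5 × 13
LCM(96, 608, 416) = 2^5 × 3 × 13 × 19 = 23712.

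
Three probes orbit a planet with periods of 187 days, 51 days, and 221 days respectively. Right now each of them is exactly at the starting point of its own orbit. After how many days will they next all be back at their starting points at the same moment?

We need the least common multiple of the intervals.
187 = 11 × 17
51 = 3 × 17
221 = 13 × 17
LCM(187, 51, 221) = 3 × 11 × 13 × 17 = 7293.

7293 days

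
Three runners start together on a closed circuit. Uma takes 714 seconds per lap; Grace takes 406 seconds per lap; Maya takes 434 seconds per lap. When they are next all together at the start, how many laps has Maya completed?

They are all back at their starting positions together after one LCM of the periods.
714 = 2 × 3 × 7 × 17
406 = 2 × 7 × 29
434 = 2 × 7 × 31
LCM(714, 406, 434) = 2 × 3 × 7 × 17 × 29 × 31 = 641886.
Laps for period 434: 641886 / 434 = 1479.

1479 laps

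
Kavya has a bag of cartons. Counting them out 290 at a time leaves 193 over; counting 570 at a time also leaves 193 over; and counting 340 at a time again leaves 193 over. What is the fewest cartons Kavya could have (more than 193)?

562213

N − 193 must be a common multiple of 290, 570, and 340.
290 = 2 × 5 × 29
570 = 2 × 3 × 5 × 19
340 = 2^2 × 5 × 17
LCM(290, 570, 340) = 2^2 × 3 × 5 × 17 × 19 × 29 = 562020.
Smallest N > 193 is LCM + 193 = 562020 + 193 = 562213.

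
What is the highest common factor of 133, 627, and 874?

133 = 7 × 19
627 = 3 × 11 × 19
874 = 2 × 19 × 23
gcd(133, 627, 874) = 19.

19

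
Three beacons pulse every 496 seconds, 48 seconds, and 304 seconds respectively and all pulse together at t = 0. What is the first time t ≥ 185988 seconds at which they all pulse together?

197904 seconds

Joint pulses occur at multiples of LCM(496, 48, 304).
496 = 2^4 × 31
48 = 2^4 × 3
304 = 2^4 × 19
LCM(496, 48, 304) = 2^4 × 3 × 19 × 31 = 28272.
Smallest multiple of 28272 that is ≥ 185988: ⌈185988/28272⌉ × 28272 = 7 × 28272 = 197904.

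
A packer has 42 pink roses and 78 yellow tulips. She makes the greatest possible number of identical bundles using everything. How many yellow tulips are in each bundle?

Number of bundles = gcd(42, 78).
42 = 2 × 3 × 7
78 = 2 × 3 × 13
gcd(42, 78) = 2 × 3 = 6.
yellow tulips per bundle = 78 / 6 = 13.

13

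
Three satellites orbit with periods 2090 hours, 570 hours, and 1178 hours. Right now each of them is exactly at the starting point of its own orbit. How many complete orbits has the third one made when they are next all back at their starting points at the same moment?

All finish a whole number of cycles simultaneously at t = LCM of the periods.
2090 = 2 × 5 × 11 × 19
570 = 2 × 3 × 5 × 19
1178 = 2 × 19 × 31
LCM(2090, 570, 1178) = 2 × 3 × 5 × 11 × 19 × 31 = 194370.
Orbits for period 1178: 194370 / 1178 = 165.

165 orbits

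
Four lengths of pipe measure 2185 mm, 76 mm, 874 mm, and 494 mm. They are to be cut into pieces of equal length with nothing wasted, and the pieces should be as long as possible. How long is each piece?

The greatest length dividing all of 2185, 76, 874, and 494 is their gcd.
2185 = 5 × 19 × 23
76 = 2^2 × 19
874 = 2 × 19 × 23
494 = 2 × 13 × 19
gcd(2185, 76, 874, 494) = 19.

19 mm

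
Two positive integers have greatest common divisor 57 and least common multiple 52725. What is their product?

3005325

For any two positive integers, gcd × lcm = product = 57 × 52725 = 3005325.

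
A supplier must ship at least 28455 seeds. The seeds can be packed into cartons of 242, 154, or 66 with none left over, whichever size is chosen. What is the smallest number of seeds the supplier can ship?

30492

The number of seeds must be a common multiple of 242, 154, and 66, so a multiple of their LCM.
242 = 2 × 11^2
154 = 2 × 7 × 11
66 = 2 × 3 × 11
LCM(242, 154, 66) = 2 × 3 × 7 × 11^2 = 5082.
Smallest multiple of 5082 that is ≥ 28455: ⌈28455/5082⌉ × 5082 = 6 × 5082 = 30492.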